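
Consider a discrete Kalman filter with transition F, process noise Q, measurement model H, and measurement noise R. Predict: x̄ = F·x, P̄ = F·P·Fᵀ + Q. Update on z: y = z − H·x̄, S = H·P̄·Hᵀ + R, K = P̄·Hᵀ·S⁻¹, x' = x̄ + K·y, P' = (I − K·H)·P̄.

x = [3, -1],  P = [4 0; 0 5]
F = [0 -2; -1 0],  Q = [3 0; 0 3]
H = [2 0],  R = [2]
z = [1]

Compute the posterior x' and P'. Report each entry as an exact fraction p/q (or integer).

x' = [25/47, -3]
P' = [23/47 0; 0 7]

x̄ = F·x = [2, -3]
P̄ = F·P·Fᵀ + Q = [23 0; 0 7]
y = z − H·x̄ = [-3]
S = H·P̄·Hᵀ + R = [94]
K = P̄·Hᵀ·S⁻¹ = [23/47; 0]
x' = x̄ + K·y = [25/47, -3]
P' = (I − K·H)·P̄ = [23/47 0; 0 7]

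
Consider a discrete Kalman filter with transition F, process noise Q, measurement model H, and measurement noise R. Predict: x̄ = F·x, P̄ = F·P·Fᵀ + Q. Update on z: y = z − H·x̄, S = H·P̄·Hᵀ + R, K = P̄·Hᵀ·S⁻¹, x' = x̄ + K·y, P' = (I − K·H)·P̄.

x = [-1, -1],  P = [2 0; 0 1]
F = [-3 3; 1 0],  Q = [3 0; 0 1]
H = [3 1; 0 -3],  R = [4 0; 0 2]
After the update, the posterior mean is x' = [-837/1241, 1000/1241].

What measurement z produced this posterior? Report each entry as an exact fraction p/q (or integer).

z = [-1, -3]

x̄ = F·x = [0, -1]
P̄ = F·P·Fᵀ + Q = [30 -6; -6 3]
S = H·P̄·Hᵀ + R = [241 45; 45 29]
K = P̄·Hᵀ·S⁻¹ = [813/2482 279/2482; -15/2482 -747/2482]
x' − x̄ = [-837/1241, 2241/1241] = K·y
y = (KᵀK)⁻¹·Kᵀ·(x' − x̄) = [0, -6]
z = y + H·x̄ = [0, -6] + [-1, 3] = [-1, -3]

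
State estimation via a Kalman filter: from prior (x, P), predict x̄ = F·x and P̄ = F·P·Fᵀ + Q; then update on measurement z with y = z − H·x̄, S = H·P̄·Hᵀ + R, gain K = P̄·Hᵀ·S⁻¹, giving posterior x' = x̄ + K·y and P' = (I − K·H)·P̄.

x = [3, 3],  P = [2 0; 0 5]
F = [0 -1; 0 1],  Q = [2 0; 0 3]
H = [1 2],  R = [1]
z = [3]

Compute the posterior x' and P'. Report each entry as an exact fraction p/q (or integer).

x' = [-3, 3]
P' = [131/20 -67/20; -67/20 39/20]

x̄ = F·x = [-3, 3]
P̄ = F·P·Fᵀ + Q = [7 -5; -5 8]
y = z − H·x̄ = [0]
S = H·P̄·Hᵀ + R = [20]
K = P̄·Hᵀ·S⁻¹ = [-3/20; 11/20]
x' = x̄ + K·y = [-3, 3]
P' = (I − K·H)·P̄ = [131/20 -67/20; -67/20 39/20]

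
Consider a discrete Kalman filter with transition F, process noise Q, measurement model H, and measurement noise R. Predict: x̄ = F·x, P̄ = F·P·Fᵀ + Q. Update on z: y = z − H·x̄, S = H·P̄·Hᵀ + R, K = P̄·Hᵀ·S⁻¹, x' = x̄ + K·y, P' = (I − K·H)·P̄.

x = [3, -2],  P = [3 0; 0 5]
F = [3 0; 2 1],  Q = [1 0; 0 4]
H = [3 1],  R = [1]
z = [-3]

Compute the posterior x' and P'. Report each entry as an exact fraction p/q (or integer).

x̄ = F·x = [9, 4]
P̄ = F·P·Fᵀ + Q = [28 18; 18 21]
y = z − H·x̄ = [-34]
S = H·P̄·Hᵀ + R = [382]
K = P̄·Hᵀ·S⁻¹ = [51/191; 75/382]
x' = x̄ + K·y = [-15/191, -511/191]
P' = (I − K·H)·P̄ = [146/191 -387/191; -387/191 2397/382]

x' = [-15/191, -511/191]
P' = [146/191 -387/191; -387/191 2397/382]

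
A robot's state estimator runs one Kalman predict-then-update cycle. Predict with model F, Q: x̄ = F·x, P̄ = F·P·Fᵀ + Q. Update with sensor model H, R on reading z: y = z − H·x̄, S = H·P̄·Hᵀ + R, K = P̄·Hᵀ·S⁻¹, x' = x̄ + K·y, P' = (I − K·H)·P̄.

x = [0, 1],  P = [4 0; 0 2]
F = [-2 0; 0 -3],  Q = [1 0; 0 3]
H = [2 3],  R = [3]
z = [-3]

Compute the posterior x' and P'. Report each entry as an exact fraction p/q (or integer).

x̄ = F·x = [0, -3]
P̄ = F·P·Fᵀ + Q = [17 0; 0 21]
y = z − H·x̄ = [6]
S = H·P̄·Hᵀ + R = [260]
K = P̄·Hᵀ·S⁻¹ = [17/130; 63/260]
x' = x̄ + K·y = [51/65, -201/130]
P' = (I − K·H)·P̄ = [816/65 -1071/130; -1071/130 1491/260]

x' = [51/65, -201/130]
P' = [816/65 -1071/130; -1071/130 1491/260]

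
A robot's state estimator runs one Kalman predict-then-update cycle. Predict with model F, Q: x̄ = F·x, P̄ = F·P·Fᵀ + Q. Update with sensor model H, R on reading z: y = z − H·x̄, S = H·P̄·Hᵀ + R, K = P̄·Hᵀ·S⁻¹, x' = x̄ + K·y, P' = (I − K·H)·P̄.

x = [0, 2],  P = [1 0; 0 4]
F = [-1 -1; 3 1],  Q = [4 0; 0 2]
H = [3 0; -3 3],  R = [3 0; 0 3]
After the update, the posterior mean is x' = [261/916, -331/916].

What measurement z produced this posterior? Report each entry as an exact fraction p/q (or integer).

x̄ = F·x = [-2, 2]
P̄ = F·P·Fᵀ + Q = [9 -7; -7 15]
S = H·P̄·Hᵀ + R = [84 -144; -144 345]
K = P̄·Hᵀ·S⁻¹ = [267/916 -4/229; 251/916 70/229]
x' − x̄ = [2093/916, -2163/916] = K·y
y = (KᵀK)⁻¹·Kᵀ·(x' − x̄) = [7, -14]
z = y + H·x̄ = [7, -14] + [-6, 12] = [1, -2]

z = [1, -2]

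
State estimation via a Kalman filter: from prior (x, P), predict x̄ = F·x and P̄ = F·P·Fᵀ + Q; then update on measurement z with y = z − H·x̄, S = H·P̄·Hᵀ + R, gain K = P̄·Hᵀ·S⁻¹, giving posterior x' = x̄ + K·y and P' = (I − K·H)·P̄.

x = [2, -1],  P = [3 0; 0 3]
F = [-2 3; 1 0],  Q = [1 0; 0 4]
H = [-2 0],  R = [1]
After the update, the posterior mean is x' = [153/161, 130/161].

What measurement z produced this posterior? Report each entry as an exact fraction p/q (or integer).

z = [-2]

x̄ = F·x = [-7, 2]
P̄ = F·P·Fᵀ + Q = [40 -6; -6 7]
S = H·P̄·Hᵀ + R = [161]
K = P̄·Hᵀ·S⁻¹ = [-80/161; 12/161]
x' − x̄ = [1280/161, -192/161] = K·y
y = (KᵀK)⁻¹·Kᵀ·(x' − x̄) = [-16]
z = y + H·x̄ = [-16] + [14] = [-2]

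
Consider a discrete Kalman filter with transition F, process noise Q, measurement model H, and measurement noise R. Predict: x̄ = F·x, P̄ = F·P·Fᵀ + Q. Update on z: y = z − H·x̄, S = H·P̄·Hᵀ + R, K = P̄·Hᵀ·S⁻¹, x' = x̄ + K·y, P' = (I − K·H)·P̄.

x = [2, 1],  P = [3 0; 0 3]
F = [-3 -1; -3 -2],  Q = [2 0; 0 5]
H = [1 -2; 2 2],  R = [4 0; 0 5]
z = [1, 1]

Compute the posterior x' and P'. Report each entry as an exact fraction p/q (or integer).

x̄ = F·x = [-7, -8]
P̄ = F·P·Fᵀ + Q = [32 33; 33 44]
y = z − H·x̄ = [-8, 31]
S = H·P̄·Hᵀ + R = [80 -178; -178 573]
K = P̄·Hᵀ·S⁻¹ = [1829/7078 1087/3539; -4103/14156 1265/7078]
x' = x̄ + K·y = [1608/3539, -997/7078]
P' = (I − K·H)·P̄ = [3031/3539 -627/7078; -627/7078 7579/14156]

x' = [1608/3539, -997/7078]
P' = [3031/3539 -627/7078; -627/7078 7579/14156]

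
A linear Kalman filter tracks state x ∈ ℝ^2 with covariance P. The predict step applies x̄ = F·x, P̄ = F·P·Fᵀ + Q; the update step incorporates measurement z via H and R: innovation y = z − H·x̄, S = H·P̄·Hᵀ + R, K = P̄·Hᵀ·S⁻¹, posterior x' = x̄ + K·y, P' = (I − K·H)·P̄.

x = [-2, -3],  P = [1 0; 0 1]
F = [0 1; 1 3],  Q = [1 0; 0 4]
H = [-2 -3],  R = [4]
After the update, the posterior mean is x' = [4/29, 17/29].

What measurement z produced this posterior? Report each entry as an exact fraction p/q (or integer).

z = [-3]

x̄ = F·x = [-3, -11]
P̄ = F·P·Fᵀ + Q = [2 3; 3 14]
S = H·P̄·Hᵀ + R = [174]
K = P̄·Hᵀ·S⁻¹ = [-13/174; -8/29]
x' − x̄ = [91/29, 336/29] = K·y
y = (KᵀK)⁻¹·Kᵀ·(x' − x̄) = [-42]
z = y + H·x̄ = [-42] + [39] = [-3]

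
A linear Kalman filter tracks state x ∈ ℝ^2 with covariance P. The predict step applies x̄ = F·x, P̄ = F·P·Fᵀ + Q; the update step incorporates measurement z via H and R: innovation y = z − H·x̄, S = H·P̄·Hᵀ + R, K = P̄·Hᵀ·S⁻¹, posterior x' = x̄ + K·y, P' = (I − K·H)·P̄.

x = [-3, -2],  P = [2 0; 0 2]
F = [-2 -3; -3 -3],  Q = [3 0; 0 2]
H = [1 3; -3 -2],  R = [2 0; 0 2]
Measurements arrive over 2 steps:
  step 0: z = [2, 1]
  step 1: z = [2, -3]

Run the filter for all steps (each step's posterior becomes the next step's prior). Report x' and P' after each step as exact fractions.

step 0: x̄ = F·x = [12, 15]
step 0: P̄ = F·P·Fᵀ + Q = [29 30; 30 38]
step 0: y = z − H·x̄ = [-55, 67]
step 0: S = H·P̄·Hᵀ + R = [553 -645; -645 775]
step 0: K = P̄·Hᵀ·S⁻¹ = [-259/1255 -2268/6275; 453/1255 541/6275]
step 0: x' = x̄ + K·y = [-5431/6275, 5797/6275]
step 0: P' = (I − K·H)·P̄ = [2684/6275 -1758/6275; -1758/6275 2096/6275]
step 1: x̄ = F·x = [-6529/6275, -1098/6275]
step 1: P̄ = F·P·Fᵀ + Q = [27329/6275 8598/6275; 8598/6275 23926/6275]
step 1: y = z − H·x̄ = [22373/6275, -40608/6275]
step 1: S = H·P̄·Hᵀ + R = [306801/6275 -320121/6275; -320121/6275 457391/6275]
step 1: K = P̄·Hᵀ·S⁻¹ = [-593831/3015981 -118846/335109; 350269/1005327 9253/111703]
step 1: x' = x̄ + K·y = [1666576/3015981, 534025/1005327]
step 1: P' = (I − K·H)·P̄ = [1256144/3015981 -271534/1005327; -271534/1005327 108008/335109]

step 0: x' = [-5431/6275, 5797/6275], P' = [2684/6275 -1758/6275; -1758/6275 2096/6275]
step 1: x' = [1666576/3015981, 534025/1005327], P' = [1256144/3015981 -271534/1005327; -271534/1005327 108008/335109]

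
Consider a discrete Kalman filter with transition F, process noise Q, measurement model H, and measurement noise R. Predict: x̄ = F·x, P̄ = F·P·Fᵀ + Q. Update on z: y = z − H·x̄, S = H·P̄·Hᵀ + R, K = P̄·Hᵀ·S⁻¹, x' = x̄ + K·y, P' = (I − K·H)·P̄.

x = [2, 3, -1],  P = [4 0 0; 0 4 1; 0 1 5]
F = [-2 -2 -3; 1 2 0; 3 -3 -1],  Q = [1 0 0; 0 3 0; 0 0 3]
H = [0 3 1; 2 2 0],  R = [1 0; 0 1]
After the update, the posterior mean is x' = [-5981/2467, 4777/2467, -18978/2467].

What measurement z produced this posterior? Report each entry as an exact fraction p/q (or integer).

z = [-2, -1]

x̄ = F·x = [-7, 8, -2]
P̄ = F·P·Fᵀ + Q = [90 -30 26; -30 23 -14; 26 -14 86]
S = H·P̄·Hᵀ + R = [210 -18; -18 213]
K = P̄·Hᵀ·S⁻¹ = [-1912/7401 1336/2467; 3821/14802 -325/7401; 1634/7401 324/2467]
x' − x̄ = [11288/2467, -14959/2467, -14044/2467] = K·y
y = (KᵀK)⁻¹·Kᵀ·(x' − x̄) = [-24, -3]
z = y + H·x̄ = [-24, -3] + [22, 2] = [-2, -1]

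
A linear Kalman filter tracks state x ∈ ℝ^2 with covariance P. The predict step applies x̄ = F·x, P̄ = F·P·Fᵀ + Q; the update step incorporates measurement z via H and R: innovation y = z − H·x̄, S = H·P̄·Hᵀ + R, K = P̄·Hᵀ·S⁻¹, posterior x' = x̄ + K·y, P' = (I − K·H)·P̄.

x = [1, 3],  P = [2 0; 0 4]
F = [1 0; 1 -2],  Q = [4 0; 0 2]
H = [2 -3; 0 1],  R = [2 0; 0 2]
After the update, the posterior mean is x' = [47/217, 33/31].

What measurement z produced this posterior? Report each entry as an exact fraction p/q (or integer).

z = [-3, 1]

x̄ = F·x = [1, -5]
P̄ = F·P·Fᵀ + Q = [6 2; 2 20]
S = H·P̄·Hᵀ + R = [182 -56; -56 22]
K = P̄·Hᵀ·S⁻¹ = [61/217 25/31; -4/31 18/31]
x' − x̄ = [-170/217, 188/31] = K·y
y = (KᵀK)⁻¹·Kᵀ·(x' − x̄) = [-20, 6]
z = y + H·x̄ = [-20, 6] + [17, -5] = [-3, 1]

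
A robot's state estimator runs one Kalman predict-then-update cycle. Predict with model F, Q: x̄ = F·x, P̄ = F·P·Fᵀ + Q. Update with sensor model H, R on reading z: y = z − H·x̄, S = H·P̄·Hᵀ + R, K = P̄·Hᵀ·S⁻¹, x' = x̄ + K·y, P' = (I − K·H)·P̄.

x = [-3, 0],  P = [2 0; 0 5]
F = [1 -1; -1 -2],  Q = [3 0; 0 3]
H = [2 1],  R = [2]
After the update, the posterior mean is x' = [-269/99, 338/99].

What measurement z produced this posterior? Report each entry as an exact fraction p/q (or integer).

z = [-2]

x̄ = F·x = [-3, 3]
P̄ = F·P·Fᵀ + Q = [10 8; 8 25]
S = H·P̄·Hᵀ + R = [99]
K = P̄·Hᵀ·S⁻¹ = [28/99; 41/99]
x' − x̄ = [28/99, 41/99] = K·y
y = (KᵀK)⁻¹·Kᵀ·(x' − x̄) = [1]
z = y + H·x̄ = [1] + [-3] = [-2]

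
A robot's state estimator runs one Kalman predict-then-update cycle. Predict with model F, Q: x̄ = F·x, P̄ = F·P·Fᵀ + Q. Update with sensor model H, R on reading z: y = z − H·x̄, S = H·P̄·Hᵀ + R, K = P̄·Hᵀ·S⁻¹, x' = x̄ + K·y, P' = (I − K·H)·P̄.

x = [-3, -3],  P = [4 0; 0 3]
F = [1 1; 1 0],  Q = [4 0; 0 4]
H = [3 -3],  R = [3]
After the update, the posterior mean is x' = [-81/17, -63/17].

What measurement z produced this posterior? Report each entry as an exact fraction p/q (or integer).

x̄ = F·x = [-6, -3]
P̄ = F·P·Fᵀ + Q = [11 4; 4 8]
S = H·P̄·Hᵀ + R = [102]
K = P̄·Hᵀ·S⁻¹ = [7/34; -2/17]
x' − x̄ = [21/17, -12/17] = K·y
y = (KᵀK)⁻¹·Kᵀ·(x' − x̄) = [6]
z = y + H·x̄ = [6] + [-9] = [-3]

z = [-3]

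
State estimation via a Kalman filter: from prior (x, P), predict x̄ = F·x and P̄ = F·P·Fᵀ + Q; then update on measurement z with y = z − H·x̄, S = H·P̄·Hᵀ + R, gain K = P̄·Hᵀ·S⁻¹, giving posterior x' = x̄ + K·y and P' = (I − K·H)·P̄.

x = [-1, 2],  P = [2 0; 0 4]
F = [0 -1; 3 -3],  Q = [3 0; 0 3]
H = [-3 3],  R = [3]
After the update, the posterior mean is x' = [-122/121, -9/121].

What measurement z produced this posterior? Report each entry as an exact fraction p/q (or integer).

z = [3]

x̄ = F·x = [-2, -9]
P̄ = F·P·Fᵀ + Q = [7 12; 12 57]
S = H·P̄·Hᵀ + R = [363]
K = P̄·Hᵀ·S⁻¹ = [5/121; 45/121]
x' − x̄ = [120/121, 1080/121] = K·y
y = (KᵀK)⁻¹·Kᵀ·(x' − x̄) = [24]
z = y + H·x̄ = [24] + [-21] = [3]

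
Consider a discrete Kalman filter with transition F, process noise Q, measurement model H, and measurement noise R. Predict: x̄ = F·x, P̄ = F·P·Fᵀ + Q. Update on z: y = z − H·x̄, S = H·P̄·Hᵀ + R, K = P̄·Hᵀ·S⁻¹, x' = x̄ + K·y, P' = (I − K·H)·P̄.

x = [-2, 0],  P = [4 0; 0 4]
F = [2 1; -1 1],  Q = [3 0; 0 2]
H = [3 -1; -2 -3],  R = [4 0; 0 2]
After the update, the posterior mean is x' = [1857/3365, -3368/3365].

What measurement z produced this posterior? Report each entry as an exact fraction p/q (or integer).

z = [3, 2]

x̄ = F·x = [-4, 2]
P̄ = F·P·Fᵀ + Q = [23 -4; -4 10]
S = H·P̄·Hᵀ + R = [245 -80; -80 136]
K = P̄·Hᵀ·S⁻¹ = [901/3365 -249/2692; -594/3365 -715/2692]
x' − x̄ = [15317/3365, -10098/3365] = K·y
y = (KᵀK)⁻¹·Kᵀ·(x' − x̄) = [17, 0]
z = y + H·x̄ = [17, 0] + [-14, 2] = [3, 2]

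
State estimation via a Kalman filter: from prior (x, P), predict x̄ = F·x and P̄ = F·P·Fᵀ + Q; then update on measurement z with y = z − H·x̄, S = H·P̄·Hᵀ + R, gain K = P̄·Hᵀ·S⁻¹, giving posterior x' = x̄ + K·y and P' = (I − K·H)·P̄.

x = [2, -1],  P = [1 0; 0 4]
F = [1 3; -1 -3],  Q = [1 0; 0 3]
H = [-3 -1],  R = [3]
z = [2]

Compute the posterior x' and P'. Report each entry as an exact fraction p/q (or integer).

x' = [-1, 1]
P' = [265/163 -564/163; -564/163 1479/163]

x̄ = F·x = [-1, 1]
P̄ = F·P·Fᵀ + Q = [38 -37; -37 40]
y = z − H·x̄ = [0]
S = H·P̄·Hᵀ + R = [163]
K = P̄·Hᵀ·S⁻¹ = [-77/163; 71/163]
x' = x̄ + K·y = [-1, 1]
P' = (I − K·H)·P̄ = [265/163 -564/163; -564/163 1479/163]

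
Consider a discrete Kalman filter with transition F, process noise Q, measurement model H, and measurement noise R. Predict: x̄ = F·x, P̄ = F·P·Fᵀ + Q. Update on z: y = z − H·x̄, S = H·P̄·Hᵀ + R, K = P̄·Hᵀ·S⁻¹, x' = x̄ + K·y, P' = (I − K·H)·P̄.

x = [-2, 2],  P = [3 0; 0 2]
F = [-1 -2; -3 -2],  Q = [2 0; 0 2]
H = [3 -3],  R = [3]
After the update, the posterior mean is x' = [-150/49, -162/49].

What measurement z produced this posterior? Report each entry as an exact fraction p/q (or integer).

z = [1]

x̄ = F·x = [-2, 2]
P̄ = F·P·Fᵀ + Q = [13 17; 17 37]
S = H·P̄·Hᵀ + R = [147]
K = P̄·Hᵀ·S⁻¹ = [-4/49; -20/49]
x' − x̄ = [-52/49, -260/49] = K·y
y = (KᵀK)⁻¹·Kᵀ·(x' − x̄) = [13]
z = y + H·x̄ = [13] + [-12] = [1]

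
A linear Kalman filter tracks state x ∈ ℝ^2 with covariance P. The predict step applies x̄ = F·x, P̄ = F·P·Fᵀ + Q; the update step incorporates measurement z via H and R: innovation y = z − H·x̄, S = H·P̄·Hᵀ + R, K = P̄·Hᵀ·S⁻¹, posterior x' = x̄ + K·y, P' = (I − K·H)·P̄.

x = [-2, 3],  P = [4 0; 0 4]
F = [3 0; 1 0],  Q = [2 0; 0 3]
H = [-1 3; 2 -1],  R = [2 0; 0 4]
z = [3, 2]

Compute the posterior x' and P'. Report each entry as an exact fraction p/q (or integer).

x̄ = F·x = [-6, -2]
P̄ = F·P·Fᵀ + Q = [38 12; 12 7]
y = z − H·x̄ = [3, 12]
S = H·P̄·Hᵀ + R = [31 -13; -13 115]
K = P̄·Hᵀ·S⁻¹ = [301/1698 979/1698; 314/849 161/849]
x' = x̄ + K·y = [821/566, 392/283]
P' = (I − K·H)·P̄ = [1235/849 512/849; 512/849 380/849]

x' = [821/566, 392/283]
P' = [1235/849 512/849; 512/849 380/849]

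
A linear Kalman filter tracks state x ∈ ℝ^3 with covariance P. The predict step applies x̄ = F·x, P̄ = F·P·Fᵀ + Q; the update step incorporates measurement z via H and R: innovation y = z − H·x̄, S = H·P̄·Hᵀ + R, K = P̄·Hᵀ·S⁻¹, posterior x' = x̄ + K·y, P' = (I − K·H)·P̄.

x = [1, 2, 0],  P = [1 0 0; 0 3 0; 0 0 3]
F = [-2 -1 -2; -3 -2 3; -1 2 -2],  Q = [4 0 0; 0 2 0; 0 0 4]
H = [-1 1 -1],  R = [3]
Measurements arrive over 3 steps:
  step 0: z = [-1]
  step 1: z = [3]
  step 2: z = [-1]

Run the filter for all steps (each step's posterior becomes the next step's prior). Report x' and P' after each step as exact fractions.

step 0: x̄ = F·x = [-4, -7, 3]
step 0: P̄ = F·P·Fᵀ + Q = [23 -6 8; -6 50 -27; 8 -27 29]
step 0: y = z − H·x̄ = [5]
step 0: S = H·P̄·Hᵀ + R = [187]
step 0: K = P̄·Hᵀ·S⁻¹ = [-37/187; 83/187; -64/187]
step 0: x' = x̄ + K·y = [-933/187, -894/187, 241/187]
step 0: P' = (I − K·H)·P̄ = [2932/187 1949/187 -872/187; 1949/187 2461/187 263/187; -872/187 263/187 1327/187]
step 1: x̄ = F·x = [134/11, 5310/187, -1337/187]
step 1: P̄ = F·P·Fᵀ + Q = [1301/11 1674/11 -315/11; 1674/11 84477/187 -16792/187; -315/11 -16792/187 5444/187]
step 1: y = z − H·x̄ = [-224/11]
step 1: S = H·P̄·Hᵀ + R = [4621/11]
step 1: K = P̄·Hᵀ·S⁻¹ = [688/4621; 4283/4621; -993/4621]
step 1: x' = x̄ + K·y = [42282/4621, 747986/78557, -217903/78557]
step 1: P' = (I − K·H)·P̄ = [503507/4621 435350/4621 -70221/4621; 435350/4621 7138064/78557 -481319/78557; -70221/4621 -481319/78557 763081/78557]
step 2: x̄ = F·x = [-1749768/78557, -4306063/78557, 71352/4621]
step 2: P̄ = F·P·Fᵀ + Q = [62871560/78557 112380687/78557 -1323960/4621; 112380687/78557 228688524/78557 -2673538/4621; -1323960/4621 -2673538/4621 585303/4621]
step 2: y = z − H·x̄ = [3690722/78557]
step 2: S = H·P̄·Hᵀ + R = [122870184/78557]
step 2: K = P̄·Hᵀ·S⁻¹ = [72016447/122870184; 161757983/122870184; -32892977/122870184]
step 2: x' = x̄ + K·y = [323321723/61435092, 432278431/61435092, 175927883/61435092]
step 2: P' = (I − K·H)·P̄ = [32316299083/122870184 27483234851/122870184 -5049113573/122870184; 27483234851/122870184 24610868011/122870184 -3357640789/122870184; -5049113573/122870184 -3357640789/122870184 1790151715/122870184]

step 0: x' = [-933/187, -894/187, 241/187], P' = [2932/187 1949/187 -872/187; 1949/187 2461/187 263/187; -872/187 263/187 1327/187]
step 1: x' = [42282/4621, 747986/78557, -217903/78557], P' = [503507/4621 435350/4621 -70221/4621; 435350/4621 7138064/78557 -481319/78557; -70221/4621 -481319/78557 763081/78557]
step 2: x' = [323321723/61435092, 432278431/61435092, 175927883/61435092], P' = [32316299083/122870184 27483234851/122870184 -5049113573/122870184; 27483234851/122870184 24610868011/122870184 -3357640789/122870184; -5049113573/122870184 -3357640789/122870184 1790151715/122870184]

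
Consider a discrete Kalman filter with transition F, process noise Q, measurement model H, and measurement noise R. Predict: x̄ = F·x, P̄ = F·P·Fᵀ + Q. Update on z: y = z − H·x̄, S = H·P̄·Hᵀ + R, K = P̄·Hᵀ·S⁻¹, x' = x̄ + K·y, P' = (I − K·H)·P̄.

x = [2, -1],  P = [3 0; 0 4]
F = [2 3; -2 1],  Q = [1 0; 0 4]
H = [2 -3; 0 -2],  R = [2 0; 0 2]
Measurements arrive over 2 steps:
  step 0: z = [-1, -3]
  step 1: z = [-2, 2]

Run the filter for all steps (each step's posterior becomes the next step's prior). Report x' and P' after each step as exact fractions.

step 0: x̄ = F·x = [1, -5]
step 0: P̄ = F·P·Fᵀ + Q = [49 0; 0 20]
step 0: y = z − H·x̄ = [-18, -13]
step 0: S = H·P̄·Hᵀ + R = [378 120; 120 82]
step 0: K = P̄·Hᵀ·S⁻¹ = [2009/4149 -980/1383; -10/1383 -220/461]
step 0: x' = x̄ + K·y = [2069/1383, 615/461]
step 0: P' = (I − K·H)·P̄ = [6419/4149 980/1383; 980/1383 220/461]
step 1: x̄ = F·x = [9673/1383, -2293/1383]
step 1: P̄ = F·P·Fᵀ + Q = [82925/4149 -31496/4149; -31496/4149 32492/4149]
step 1: y = z − H·x̄ = [-28991/1383, -1820/1383]
step 1: S = H·P̄·Hᵀ + R = [1010378/4149 320936/4149; 320936/4149 138266/4149]
step 1: K = P̄·Hᵀ·S⁻¹ = [950801/2211437 -1199452/2211437; -80234/2211437 -853124/2211437]
step 1: x' = x̄ + K·y = [-2885350/2211437, -861949/2211437]
step 1: P' = (I − K·H)·P̄ = [2749979/2211437 1199452/2211437; 1199452/2211437 853124/2211437]

step 0: x' = [2069/1383, 615/461], P' = [6419/4149 980/1383; 980/1383 220/461]
step 1: x' = [-2885350/2211437, -861949/2211437], P' = [2749979/2211437 1199452/2211437; 1199452/2211437 853124/2211437]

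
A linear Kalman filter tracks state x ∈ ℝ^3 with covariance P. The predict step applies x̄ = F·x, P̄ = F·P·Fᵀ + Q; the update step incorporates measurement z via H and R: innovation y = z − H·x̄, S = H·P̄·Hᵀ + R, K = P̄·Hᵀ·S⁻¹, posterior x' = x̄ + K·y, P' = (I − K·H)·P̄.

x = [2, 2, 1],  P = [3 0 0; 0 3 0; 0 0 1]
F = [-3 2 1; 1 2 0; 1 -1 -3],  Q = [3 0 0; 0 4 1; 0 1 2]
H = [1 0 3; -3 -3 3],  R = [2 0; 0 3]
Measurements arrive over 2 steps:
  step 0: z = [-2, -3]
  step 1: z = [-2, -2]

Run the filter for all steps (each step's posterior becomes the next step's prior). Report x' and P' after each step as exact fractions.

step 0: x' = [-98212/27213, 46309/9071, 4416/9071], P' = [217271/27213 -93731/9071 -23055/9071; -93731/9071 126149/9071 31745/9071; -23055/9071 31745/9071 9283/9071]
step 1: x' = [7566731/203119698, 4508503/33853283, -36261745/67706566], P' = [432747871/203119698 -515654303/203119698 -123493889/203119698; -515654303/203119698 1429069783/406239396 92968441/101559849; -123493889/203119698 92968441/101559849 76498661/203119698]

step 0: x̄ = F·x = [-1, 6, -3]
step 0: P̄ = F·P·Fᵀ + Q = [43 3 -18; 3 19 -2; -18 -2 17]
step 0: y = z − H·x̄ = [8, 21]
step 0: S = H·P̄·Hᵀ + R = [90 141; 141 1128]
step 0: K = P̄·Hᵀ·S⁻¹ = [104/579 -5243/27213; 16/193 -673/9071; 51/193 593/9071]
step 0: x' = x̄ + K·y = [-98212/27213, 46309/9071, 4416/9071]
step 0: P' = (I − K·H)·P̄ = [217271/27213 -93731/9071 -23055/9071; -93731/9071 126149/9071 31745/9071; -23055/9071 31745/9071 9283/9071]
step 1: x̄ = F·x = [195246/9071, 179642/27213, -276883/27213]
step 1: P̄ = F·P·Fᵀ + Q = [2582987/9071 702684/9071 -1418838/9071; 702684/9071 715139/27213 -1157518/27213; -1418838/9071 -1157518/27213 2449571/27213]
step 1: y = z − H·x̄ = [63495/9071, 1024121/9071]
step 1: S = H·P̄·Hᵀ + R = [1436814/9071 9477282/9071; 9477282/9071 77900730/9071]
step 1: K = P̄·Hᵀ·S⁻¹ = [15566551/101559849 -40587457/203119698; 42156343/406239396 -25887413/406239396; 53001047/203119698 7027834/101559849]
step 1: x' = x̄ + K·y = [7566731/203119698, 4508503/33853283, -36261745/67706566]
step 1: P' = (I − K·H)·P̄ = [432747871/203119698 -515654303/203119698 -123493889/203119698; -515654303/203119698 1429069783/406239396 92968441/101559849; -123493889/203119698 92968441/101559849 76498661/203119698]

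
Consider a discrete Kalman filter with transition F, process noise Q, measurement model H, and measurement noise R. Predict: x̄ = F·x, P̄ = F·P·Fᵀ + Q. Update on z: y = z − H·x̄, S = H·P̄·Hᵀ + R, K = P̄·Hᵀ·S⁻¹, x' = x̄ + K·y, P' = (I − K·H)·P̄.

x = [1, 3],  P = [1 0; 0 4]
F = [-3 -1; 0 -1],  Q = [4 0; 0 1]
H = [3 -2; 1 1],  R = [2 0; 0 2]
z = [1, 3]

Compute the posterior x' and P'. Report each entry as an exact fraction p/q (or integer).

x' = [2153/2039, 2086/2039]
P' = [758/2039 706/2039; 706/2039 1400/2039]

x̄ = F·x = [-6, -3]
P̄ = F·P·Fᵀ + Q = [17 4; 4 5]
y = z − H·x̄ = [13, 12]
S = H·P̄·Hᵀ + R = [127 45; 45 32]
K = P̄·Hᵀ·S⁻¹ = [431/2039 732/2039; -341/2039 1053/2039]
x' = x̄ + K·y = [2153/2039, 2086/2039]
P' = (I − K·H)·P̄ = [758/2039 706/2039; 706/2039 1400/2039]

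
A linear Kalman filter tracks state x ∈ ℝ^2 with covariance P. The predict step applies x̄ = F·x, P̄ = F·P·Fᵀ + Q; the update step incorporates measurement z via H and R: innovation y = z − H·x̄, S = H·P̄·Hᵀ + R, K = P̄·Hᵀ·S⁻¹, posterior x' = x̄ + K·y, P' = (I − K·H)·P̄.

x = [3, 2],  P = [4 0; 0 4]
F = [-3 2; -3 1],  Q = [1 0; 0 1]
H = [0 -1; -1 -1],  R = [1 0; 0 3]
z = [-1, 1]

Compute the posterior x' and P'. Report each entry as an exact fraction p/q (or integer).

x̄ = F·x = [-5, -7]
P̄ = F·P·Fᵀ + Q = [53 44; 44 41]
y = z − H·x̄ = [-8, -11]
S = H·P̄·Hᵀ + R = [42 85; 85 185]
K = P̄·Hᵀ·S⁻¹ = [21/109 -334/545; -72/109 -17/109]
x' = x̄ + K·y = [1/5, 0]
P' = (I − K·H)·P̄ = [1107/545 -21/109; -21/109 72/109]

x' = [1/5, 0]
P' = [1107/545 -21/109; -21/109 72/109]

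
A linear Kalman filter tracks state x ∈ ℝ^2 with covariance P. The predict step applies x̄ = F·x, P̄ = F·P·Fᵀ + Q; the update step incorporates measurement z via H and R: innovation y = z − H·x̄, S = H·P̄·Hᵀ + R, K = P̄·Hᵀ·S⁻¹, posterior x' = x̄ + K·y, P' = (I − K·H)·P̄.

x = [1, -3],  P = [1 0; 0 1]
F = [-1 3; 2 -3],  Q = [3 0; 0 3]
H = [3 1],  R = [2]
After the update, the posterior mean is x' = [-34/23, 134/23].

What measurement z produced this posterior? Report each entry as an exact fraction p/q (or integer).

z = [2]

x̄ = F·x = [-10, 11]
P̄ = F·P·Fᵀ + Q = [13 -11; -11 16]
S = H·P̄·Hᵀ + R = [69]
K = P̄·Hᵀ·S⁻¹ = [28/69; -17/69]
x' − x̄ = [196/23, -119/23] = K·y
y = (KᵀK)⁻¹·Kᵀ·(x' − x̄) = [21]
z = y + H·x̄ = [21] + [-19] = [2]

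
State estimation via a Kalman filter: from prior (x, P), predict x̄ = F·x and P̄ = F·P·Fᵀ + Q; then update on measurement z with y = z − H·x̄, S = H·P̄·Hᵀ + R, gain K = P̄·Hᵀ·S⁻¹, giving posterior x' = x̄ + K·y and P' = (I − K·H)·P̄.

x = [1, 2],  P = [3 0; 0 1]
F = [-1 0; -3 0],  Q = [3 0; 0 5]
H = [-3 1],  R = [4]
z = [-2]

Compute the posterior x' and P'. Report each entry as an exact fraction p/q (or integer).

x̄ = F·x = [-1, -3]
P̄ = F·P·Fᵀ + Q = [6 9; 9 32]
y = z − H·x̄ = [-2]
S = H·P̄·Hᵀ + R = [36]
K = P̄·Hᵀ·S⁻¹ = [-1/4; 5/36]
x' = x̄ + K·y = [-1/2, -59/18]
P' = (I − K·H)·P̄ = [15/4 41/4; 41/4 1127/36]

x' = [-1/2, -59/18]
P' = [15/4 41/4; 41/4 1127/36]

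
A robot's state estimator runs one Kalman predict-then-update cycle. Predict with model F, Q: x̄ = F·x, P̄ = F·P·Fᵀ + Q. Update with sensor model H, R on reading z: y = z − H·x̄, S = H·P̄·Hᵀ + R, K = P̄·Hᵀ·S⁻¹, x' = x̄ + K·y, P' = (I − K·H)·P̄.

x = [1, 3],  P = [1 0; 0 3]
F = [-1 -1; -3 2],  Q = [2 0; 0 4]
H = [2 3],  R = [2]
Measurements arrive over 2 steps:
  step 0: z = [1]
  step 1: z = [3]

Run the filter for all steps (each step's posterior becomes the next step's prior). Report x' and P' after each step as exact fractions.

step 0: x̄ = F·x = [-4, 3]
step 0: P̄ = F·P·Fᵀ + Q = [6 -3; -3 25]
step 0: y = z − H·x̄ = [0]
step 0: S = H·P̄·Hᵀ + R = [215]
step 0: K = P̄·Hᵀ·S⁻¹ = [3/215; 69/215]
step 0: x' = x̄ + K·y = [-4, 3]
step 0: P' = (I − K·H)·P̄ = [1281/215 -852/215; -852/215 614/215]
step 1: x̄ = F·x = [1, 18]
step 1: P̄ = F·P·Fᵀ + Q = [621/215 41/5; 41/5 583/5]
step 1: y = z − H·x̄ = [-53]
step 1: S = H·P̄·Hᵀ + R = [249691/215]
step 1: K = P̄·Hᵀ·S⁻¹ = [6531/249691; 78733/249691]
step 1: x' = x̄ + K·y = [-96452/249691, 321589/249691]
step 1: P' = (I − K·H)·P̄ = [522810/249691 -344186/249691; -344186/249691 281946/249691]

step 0: x' = [-4, 3], P' = [1281/215 -852/215; -852/215 614/215]
step 1: x' = [-96452/249691, 321589/249691], P' = [522810/249691 -344186/249691; -344186/249691 281946/249691]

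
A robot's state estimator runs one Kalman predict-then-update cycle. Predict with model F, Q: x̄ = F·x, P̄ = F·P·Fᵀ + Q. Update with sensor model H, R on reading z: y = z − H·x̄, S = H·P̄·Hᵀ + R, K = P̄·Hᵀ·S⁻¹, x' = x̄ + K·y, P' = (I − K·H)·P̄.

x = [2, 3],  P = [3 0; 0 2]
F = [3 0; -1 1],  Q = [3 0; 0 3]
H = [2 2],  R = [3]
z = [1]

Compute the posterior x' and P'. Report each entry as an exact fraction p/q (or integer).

x̄ = F·x = [6, 1]
P̄ = F·P·Fᵀ + Q = [30 -9; -9 8]
y = z − H·x̄ = [-13]
S = H·P̄·Hᵀ + R = [83]
K = P̄·Hᵀ·S⁻¹ = [42/83; -2/83]
x' = x̄ + K·y = [-48/83, 109/83]
P' = (I − K·H)·P̄ = [726/83 -663/83; -663/83 660/83]

x' = [-48/83, 109/83]
P' = [726/83 -663/83; -663/83 660/83]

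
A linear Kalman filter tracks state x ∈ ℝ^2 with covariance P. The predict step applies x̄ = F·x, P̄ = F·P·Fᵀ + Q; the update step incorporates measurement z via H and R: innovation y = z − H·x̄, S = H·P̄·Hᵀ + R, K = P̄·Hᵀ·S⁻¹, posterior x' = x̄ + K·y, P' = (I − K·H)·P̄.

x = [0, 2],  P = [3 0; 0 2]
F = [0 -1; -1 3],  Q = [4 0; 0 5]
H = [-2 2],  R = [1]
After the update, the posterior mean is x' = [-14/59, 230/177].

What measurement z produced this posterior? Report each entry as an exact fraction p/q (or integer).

z = [3]

x̄ = F·x = [-2, 6]
P̄ = F·P·Fᵀ + Q = [6 -6; -6 26]
S = H·P̄·Hᵀ + R = [177]
K = P̄·Hᵀ·S⁻¹ = [-8/59; 64/177]
x' − x̄ = [104/59, -832/177] = K·y
y = (KᵀK)⁻¹·Kᵀ·(x' − x̄) = [-13]
z = y + H·x̄ = [-13] + [16] = [3]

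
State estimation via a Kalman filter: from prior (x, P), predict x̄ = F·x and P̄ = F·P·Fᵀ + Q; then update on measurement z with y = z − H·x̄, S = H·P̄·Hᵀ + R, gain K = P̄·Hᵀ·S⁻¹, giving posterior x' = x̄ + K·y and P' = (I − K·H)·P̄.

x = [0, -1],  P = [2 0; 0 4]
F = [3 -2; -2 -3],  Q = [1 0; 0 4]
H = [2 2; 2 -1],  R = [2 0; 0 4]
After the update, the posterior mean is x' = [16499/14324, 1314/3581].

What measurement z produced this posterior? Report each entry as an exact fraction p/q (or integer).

z = [3, 2]

x̄ = F·x = [2, 3]
P̄ = F·P·Fᵀ + Q = [35 12; 12 48]
S = H·P̄·Hᵀ + R = [430 68; 68 144]
K = P̄·Hᵀ·S⁻¹ = [1199/7162 4637/14324; 1182/3581 -1155/3581]
x' − x̄ = [-12149/14324, -9429/3581] = K·y
y = (KᵀK)⁻¹·Kᵀ·(x' − x̄) = [-7, 1]
z = y + H·x̄ = [-7, 1] + [10, 1] = [3, 2]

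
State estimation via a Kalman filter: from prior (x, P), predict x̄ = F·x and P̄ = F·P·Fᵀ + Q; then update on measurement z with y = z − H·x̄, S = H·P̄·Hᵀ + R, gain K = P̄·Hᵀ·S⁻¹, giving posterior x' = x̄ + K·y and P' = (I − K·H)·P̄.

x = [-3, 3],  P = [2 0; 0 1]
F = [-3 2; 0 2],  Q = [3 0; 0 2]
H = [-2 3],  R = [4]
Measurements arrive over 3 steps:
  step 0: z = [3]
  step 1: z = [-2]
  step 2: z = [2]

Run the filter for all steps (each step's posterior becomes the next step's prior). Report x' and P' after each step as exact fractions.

step 0: x̄ = F·x = [15, 6]
step 0: P̄ = F·P·Fᵀ + Q = [25 4; 4 6]
step 0: y = z − H·x̄ = [15]
step 0: S = H·P̄·Hᵀ + R = [110]
step 0: K = P̄·Hᵀ·S⁻¹ = [-19/55; 1/11]
step 0: x' = x̄ + K·y = [108/11, 81/11]
step 0: P' = (I − K·H)·P̄ = [653/55 82/11; 82/11 56/11]
step 1: x̄ = F·x = [-162/11, 162/11]
step 1: P̄ = F·P·Fᵀ + Q = [2242/55 -268/11; -268/11 246/11]
step 1: y = z − H·x̄ = [-832/11]
step 1: S = H·P̄·Hᵀ + R = [36338/55]
step 1: K = P̄·Hᵀ·S⁻¹ = [-4252/18169; 3185/18169]
step 1: x' = x̄ + K·y = [54026/18169, 26678/18169]
step 1: P' = (I − K·H)·P̄ = [83198/18169 49796/18169; 49796/18169 37444/18169]
step 2: x̄ = F·x = [-108722/18169, 53356/18169]
step 2: P̄ = F·P·Fᵀ + Q = [355513/18169 -149000/18169; -149000/18169 186114/18169]
step 2: y = z − H·x̄ = [-341174/18169]
step 2: S = H·P̄·Hᵀ + R = [4957754/18169]
step 2: K = P̄·Hᵀ·S⁻¹ = [-579013/2478877; 428171/2478877]
step 2: x' = x̄ + K·y = [-3960828/2478877, -760518/2478877]
step 2: P' = (I − K·H)·P̄ = [11600027/2478877 6961334/2478877; 6961334/2478877 5211784/2478877]

step 0: x' = [108/11, 81/11], P' = [653/55 82/11; 82/11 56/11]
step 1: x' = [54026/18169, 26678/18169], P' = [83198/18169 49796/18169; 49796/18169 37444/18169]
step 2: x' = [-3960828/2478877, -760518/2478877], P' = [11600027/2478877 6961334/2478877; 6961334/2478877 5211784/2478877]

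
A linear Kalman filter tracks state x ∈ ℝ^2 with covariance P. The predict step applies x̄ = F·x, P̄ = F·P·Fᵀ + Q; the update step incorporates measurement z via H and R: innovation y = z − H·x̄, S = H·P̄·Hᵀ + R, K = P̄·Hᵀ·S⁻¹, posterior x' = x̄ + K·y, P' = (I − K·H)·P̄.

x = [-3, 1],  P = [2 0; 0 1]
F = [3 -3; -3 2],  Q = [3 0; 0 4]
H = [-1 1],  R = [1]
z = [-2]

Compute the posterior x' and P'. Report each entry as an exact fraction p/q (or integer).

x̄ = F·x = [-12, 11]
P̄ = F·P·Fᵀ + Q = [30 -24; -24 26]
y = z − H·x̄ = [-25]
S = H·P̄·Hᵀ + R = [105]
K = P̄·Hᵀ·S⁻¹ = [-18/35; 10/21]
x' = x̄ + K·y = [6/7, -19/21]
P' = (I − K·H)·P̄ = [78/35 12/7; 12/7 46/21]

x' = [6/7, -19/21]
P' = [78/35 12/7; 12/7 46/21]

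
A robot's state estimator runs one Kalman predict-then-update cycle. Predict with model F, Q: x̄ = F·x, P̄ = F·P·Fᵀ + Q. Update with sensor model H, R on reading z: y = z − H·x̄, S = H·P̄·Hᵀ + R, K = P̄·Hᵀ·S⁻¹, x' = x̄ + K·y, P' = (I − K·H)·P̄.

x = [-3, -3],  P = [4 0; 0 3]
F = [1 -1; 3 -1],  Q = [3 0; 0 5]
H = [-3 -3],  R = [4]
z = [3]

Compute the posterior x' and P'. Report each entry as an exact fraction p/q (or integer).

x' = [225/152, -381/152]
P' = [395/152 -375/152; -375/152 2111/760]

x̄ = F·x = [0, -6]
P̄ = F·P·Fᵀ + Q = [10 15; 15 44]
y = z − H·x̄ = [-15]
S = H·P̄·Hᵀ + R = [760]
K = P̄·Hᵀ·S⁻¹ = [-15/152; -177/760]
x' = x̄ + K·y = [225/152, -381/152]
P' = (I − K·H)·P̄ = [395/152 -375/152; -375/152 2111/760]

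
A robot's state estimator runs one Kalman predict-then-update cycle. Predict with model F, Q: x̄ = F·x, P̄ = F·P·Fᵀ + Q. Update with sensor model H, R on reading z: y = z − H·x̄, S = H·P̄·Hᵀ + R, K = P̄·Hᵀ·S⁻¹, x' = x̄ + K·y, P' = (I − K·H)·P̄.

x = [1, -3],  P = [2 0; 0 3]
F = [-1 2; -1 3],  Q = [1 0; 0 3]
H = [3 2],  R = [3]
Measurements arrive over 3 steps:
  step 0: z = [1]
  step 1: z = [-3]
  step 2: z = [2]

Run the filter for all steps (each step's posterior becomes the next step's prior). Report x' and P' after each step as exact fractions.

step 0: x' = [14/253, 74/253], P' = [365/506 -210/253; -210/253 408/253]
step 1: x' = [-100309/189173, -128565/189173], P' = [129101/189173 -145401/189173; -145401/189173 286467/189173]
step 2: x' = [29599673/66467045, 19938164/66467045], P' = [45339998/66467045 -51079416/66467045; -51079416/66467045 100647897/66467045]

step 0: x̄ = F·x = [-7, -10]
step 0: P̄ = F·P·Fᵀ + Q = [15 20; 20 32]
step 0: y = z − H·x̄ = [42]
step 0: S = H·P̄·Hᵀ + R = [506]
step 0: K = P̄·Hᵀ·S⁻¹ = [85/506; 62/253]
step 0: x' = x̄ + K·y = [14/253, 74/253]
step 0: P' = (I − K·H)·P̄ = [365/506 -210/253; -210/253 408/253]
step 1: x̄ = F·x = [134/253, 208/253]
step 1: P̄ = F·P·Fᵀ + Q = [5815/506 7361/506; 7361/506 11747/506]
step 1: y = z − H·x̄ = [-1577/253]
step 1: S = H·P̄·Hᵀ + R = [189173/506]
step 1: K = P̄·Hᵀ·S⁻¹ = [32167/189173; 45577/189173]
step 1: x' = x̄ + K·y = [-100309/189173, -128565/189173]
step 1: P' = (I − K·H)·P̄ = [129101/189173 -145401/189173; -145401/189173 286467/189173]
step 2: x̄ = F·x = [-156821/189173, -285386/189173]
step 2: P̄ = F·P·Fᵀ + Q = [2045746/189173 2574908/189173; 2574908/189173 4147229/189173]
step 2: y = z − H·x̄ = [1419581/189173]
step 2: S = H·P̄·Hᵀ + R = [66467045/189173]
step 2: K = P̄·Hᵀ·S⁻¹ = [11287054/66467045; 16019182/66467045]
step 2: x' = x̄ + K·y = [29599673/66467045, 19938164/66467045]
step 2: P' = (I − K·H)·P̄ = [45339998/66467045 -51079416/66467045; -51079416/66467045 100647897/66467045]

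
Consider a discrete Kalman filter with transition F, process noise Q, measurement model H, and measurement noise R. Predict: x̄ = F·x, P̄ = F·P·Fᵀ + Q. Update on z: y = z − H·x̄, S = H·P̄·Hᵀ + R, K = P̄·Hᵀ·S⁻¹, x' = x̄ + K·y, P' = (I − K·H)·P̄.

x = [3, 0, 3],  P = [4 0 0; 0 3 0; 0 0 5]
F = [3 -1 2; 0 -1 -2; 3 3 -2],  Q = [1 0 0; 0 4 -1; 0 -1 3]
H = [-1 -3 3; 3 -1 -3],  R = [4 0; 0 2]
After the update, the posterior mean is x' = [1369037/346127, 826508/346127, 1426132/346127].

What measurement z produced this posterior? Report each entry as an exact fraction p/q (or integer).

z = [1, -3]

x̄ = F·x = [15, -6, 3]
P̄ = F·P·Fᵀ + Q = [60 -17 7; -17 27 10; 7 10 86]
S = H·P̄·Hᵀ + R = [757 -593; -593 1379]
K = P̄·Hᵀ·S⁻¹ = [60458/346127 70174/346127; -55465/346127 -50959/346127; 79144/346127 -27963/346127]
x' − x̄ = [-3822868/346127, 2903270/346127, 387751/346127] = K·y
y = (KᵀK)⁻¹·Kᵀ·(x' − x̄) = [-11, -45]
z = y + H·x̄ = [-11, -45] + [12, 42] = [1, -3]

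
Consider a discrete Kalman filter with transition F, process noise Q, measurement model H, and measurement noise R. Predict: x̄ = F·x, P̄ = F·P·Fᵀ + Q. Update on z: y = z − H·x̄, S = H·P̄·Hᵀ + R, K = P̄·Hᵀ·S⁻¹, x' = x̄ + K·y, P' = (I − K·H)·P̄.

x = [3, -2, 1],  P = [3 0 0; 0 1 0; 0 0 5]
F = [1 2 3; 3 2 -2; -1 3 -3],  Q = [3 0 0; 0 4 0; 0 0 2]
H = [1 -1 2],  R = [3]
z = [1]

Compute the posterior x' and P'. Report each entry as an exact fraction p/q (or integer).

x̄ = F·x = [2, 3, -12]
P̄ = F·P·Fᵀ + Q = [55 -17 -42; -17 55 27; -42 27 59]
y = z − H·x̄ = [26]
S = H·P̄·Hᵀ + R = [107]
K = P̄·Hᵀ·S⁻¹ = [-12/107; -18/107; 49/107]
x' = x̄ + K·y = [-98/107, -147/107, -10/107]
P' = (I − K·H)·P̄ = [5741/107 -2035/107 -3906/107; -2035/107 5561/107 3771/107; -3906/107 3771/107 3912/107]

x' = [-98/107, -147/107, -10/107]
P' = [5741/107 -2035/107 -3906/107; -2035/107 5561/107 3771/107; -3906/107 3771/107 3912/107]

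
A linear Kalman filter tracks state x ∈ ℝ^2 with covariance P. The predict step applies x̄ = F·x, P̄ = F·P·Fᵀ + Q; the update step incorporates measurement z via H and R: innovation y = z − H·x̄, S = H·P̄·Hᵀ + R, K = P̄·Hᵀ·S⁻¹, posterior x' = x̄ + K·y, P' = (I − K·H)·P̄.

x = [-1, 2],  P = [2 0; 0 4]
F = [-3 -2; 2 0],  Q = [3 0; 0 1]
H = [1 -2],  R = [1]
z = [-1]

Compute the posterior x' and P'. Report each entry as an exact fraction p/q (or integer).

x' = [-3, -62/61]
P' = [13/2 3; 3 99/61]

x̄ = F·x = [-1, -2]
P̄ = F·P·Fᵀ + Q = [37 -12; -12 9]
y = z − H·x̄ = [-4]
S = H·P̄·Hᵀ + R = [122]
K = P̄·Hᵀ·S⁻¹ = [1/2; -15/61]
x' = x̄ + K·y = [-3, -62/61]
P' = (I − K·H)·P̄ = [13/2 3; 3 99/61]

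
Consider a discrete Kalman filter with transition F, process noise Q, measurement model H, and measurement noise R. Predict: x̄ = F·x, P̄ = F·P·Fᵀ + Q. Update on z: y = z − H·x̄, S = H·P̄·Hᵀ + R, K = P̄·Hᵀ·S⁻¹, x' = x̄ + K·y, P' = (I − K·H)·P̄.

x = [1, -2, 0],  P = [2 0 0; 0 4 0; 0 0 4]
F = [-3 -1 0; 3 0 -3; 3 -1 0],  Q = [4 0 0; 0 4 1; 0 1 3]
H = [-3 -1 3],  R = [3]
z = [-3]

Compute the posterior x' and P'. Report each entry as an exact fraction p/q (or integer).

x' = [643/275, 348/275, 493/275]
P' = [1948/275 -2247/275 1148/275; -2247/275 29091/550 2628/275; 1148/275 2628/275 2073/275]

x̄ = F·x = [-1, 3, 5]
P̄ = F·P·Fᵀ + Q = [26 -18 -14; -18 58 19; -14 19 25]
y = z − H·x̄ = [-18]
S = H·P̄·Hᵀ + R = [550]
K = P̄·Hᵀ·S⁻¹ = [-51/275; 53/550; 49/275]
x' = x̄ + K·y = [643/275, 348/275, 493/275]
P' = (I − K·H)·P̄ = [1948/275 -2247/275 1148/275; -2247/275 29091/550 2628/275; 1148/275 2628/275 2073/275]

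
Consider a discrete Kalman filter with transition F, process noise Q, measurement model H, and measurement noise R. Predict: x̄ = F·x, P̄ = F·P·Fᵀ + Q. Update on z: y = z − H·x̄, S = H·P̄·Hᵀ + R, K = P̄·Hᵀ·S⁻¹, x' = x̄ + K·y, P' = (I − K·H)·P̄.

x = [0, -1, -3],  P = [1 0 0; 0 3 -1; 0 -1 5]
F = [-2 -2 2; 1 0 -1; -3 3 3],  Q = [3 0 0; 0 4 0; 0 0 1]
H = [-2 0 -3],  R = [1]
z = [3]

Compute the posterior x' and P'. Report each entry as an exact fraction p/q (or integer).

x' = [2144/981, -50/981, -808/327]
P' = [24203/981 -2930/981 -5362/327; -2930/981 4481/981 643/327; -5362/327 643/327 1200/109]

x̄ = F·x = [-4, 3, -12]
P̄ = F·P·Fᵀ + Q = [47 -14 18; -14 10 -15; 18 -15 64]
y = z − H·x̄ = [-41]
S = H·P̄·Hᵀ + R = [981]
K = P̄·Hᵀ·S⁻¹ = [-148/981; 73/981; -76/327]
x' = x̄ + K·y = [2144/981, -50/981, -808/327]
P' = (I − K·H)·P̄ = [24203/981 -2930/981 -5362/327; -2930/981 4481/981 643/327; -5362/327 643/327 1200/109]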